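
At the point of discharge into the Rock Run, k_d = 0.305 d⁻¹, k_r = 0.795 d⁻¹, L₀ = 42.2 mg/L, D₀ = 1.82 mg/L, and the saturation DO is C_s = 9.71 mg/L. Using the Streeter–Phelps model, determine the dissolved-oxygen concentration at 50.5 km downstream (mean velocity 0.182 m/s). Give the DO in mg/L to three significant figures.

Travel time t = x/v = 50.5 km / (0.182 m/s) = 50500 m / 0.182 m/s = 277500 s = 3.211 d.
k_d L₀/(k_r−k_d) = 0.305×42.2/(0.795−0.305) = 12.87/0.4900 = 26.27 mg/L.
e^(−k_d t) = e^(−0.305×3.211) = 0.3755; e^(−k_r t) = e^(−0.795×3.211) = 0.07784.
D = 26.27 × (0.3755 − 0.07784) + 1.82 × 0.07784 = 7.819 + 0.1417 = 7.960 mg/L.
DO = C_s − D = 9.71 − 7.960 = 1.750 mg/L.

DO ≈ 1.75 mg/L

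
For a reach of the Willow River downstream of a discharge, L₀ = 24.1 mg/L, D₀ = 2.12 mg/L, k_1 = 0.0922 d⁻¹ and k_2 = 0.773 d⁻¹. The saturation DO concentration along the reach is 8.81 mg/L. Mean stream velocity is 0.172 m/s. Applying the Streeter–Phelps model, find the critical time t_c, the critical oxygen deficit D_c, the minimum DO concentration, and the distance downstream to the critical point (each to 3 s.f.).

t_c ≈ 1.58 d; D_c ≈ 2.48 mg/L; min DO ≈ 6.33 mg/L; x_c ≈ 23.5 km

With k_2/k_1 = 8.384 and 1 − D₀(k_2−k_1)/(k_1 L₀) = 0.3505,
t_c = ln(8.384 × 0.3505) / (0.773 − 0.0922) = ln(2.938) / 0.6808 = 1.078/0.6808 = 1.583 d.
D_c = (k_1/k_2) L₀ e^(−k_1 t_c) = (0.0922/0.773) × 24.1 × e^(−0.0922×1.583) = 0.1193 × 24.1 × 0.8642 = 2.484 mg/L.
Minimum DO = C_s − D_c = 8.81 − 2.484 = 6.326 mg/L.
x_c = v t_c = 0.172 m/s × 1.583 d × 86400 s/d = 23530 m ≈ 23.5 km.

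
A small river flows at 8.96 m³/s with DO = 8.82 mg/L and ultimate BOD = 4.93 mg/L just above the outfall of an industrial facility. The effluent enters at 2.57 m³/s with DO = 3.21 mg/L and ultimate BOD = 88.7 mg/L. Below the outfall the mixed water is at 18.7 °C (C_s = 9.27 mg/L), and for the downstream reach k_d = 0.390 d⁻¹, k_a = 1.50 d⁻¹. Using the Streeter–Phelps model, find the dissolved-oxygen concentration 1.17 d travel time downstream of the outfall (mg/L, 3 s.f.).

Mixed DO = (8.96×8.82 + 2.57×3.21)/(8.96+2.57) = 87.28/11.53 = 7.570 mg/L.
Mixed L₀ = (8.96×4.93 + 2.57×88.7)/(11.53) = 272.1/11.53 = 23.60 mg/L.
Initial deficit D₀ = C_s − DO₀ = 9.27 − 7.570 = 1.700 mg/L.
D(1.17) = [0.390×23.60/(1.50−0.390)](e^(−0.390×1.17) − e^(−1.50×1.17)) + 1.700 e^(−1.50×1.17)
= 8.293 × (0.6336 − 0.1729) + 1.700 × 0.1729 = 4.115 mg/L.
DO = 9.27 − 4.115 = 5.155 mg/L.

DO ≈ 5.16 mg/L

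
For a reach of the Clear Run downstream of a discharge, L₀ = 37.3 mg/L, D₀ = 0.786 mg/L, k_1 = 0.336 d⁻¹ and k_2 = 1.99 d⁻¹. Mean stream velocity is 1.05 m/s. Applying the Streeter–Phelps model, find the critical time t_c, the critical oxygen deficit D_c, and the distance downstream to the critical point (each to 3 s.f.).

t_c ≈ 1.01 d; D_c ≈ 4.49 mg/L; x_c ≈ 91.6 km

With k_2/k_1 = 5.923 and 1 − D₀(k_2−k_1)/(k_1 L₀) = 0.8963,
t_c = ln(5.923 × 0.8963) / (1.99 − 0.336) = ln(5.308) / 1.654 = 1.669/1.654 = 1.009 d.
L(t_c) = L₀ e^(−k_1 t_c) = 37.3 × 0.7124 = 26.57 mg/L, and at the critical point k_2 D_c = k_1 L, so D_c = (0.336/1.99) × 26.57 = 4.487 mg/L.
x_c = v t_c = 1.05 m/s × 1.009 d × 86400 s/d = 91560 m ≈ 91.6 km.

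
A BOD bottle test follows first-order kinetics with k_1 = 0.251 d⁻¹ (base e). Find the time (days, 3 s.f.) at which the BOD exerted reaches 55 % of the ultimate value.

t ≈ 3.18 d

y/L₀ = 1 − e^(−k_1 t) = 0.55 ⇒ e^(−k_1 t) = 0.450
t = −ln(0.450) / 0.251 = 0.7985 / 0.251 = 3.181 d.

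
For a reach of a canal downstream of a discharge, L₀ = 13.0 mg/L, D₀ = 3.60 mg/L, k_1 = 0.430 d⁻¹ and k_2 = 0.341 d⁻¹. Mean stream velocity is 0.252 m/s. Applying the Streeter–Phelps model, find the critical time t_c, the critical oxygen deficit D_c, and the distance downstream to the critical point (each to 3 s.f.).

At the critical point dD/dt = 0, so k_1 L₀ e^(−k_1 t) = k_2 D. Substituting D(t) from the Streeter–Phelps equation and solving for t gives
t_c = ln[(k_2/k_1)(1 − D₀(k_2−k_1)/(k_1 L₀))] / (k_2−k_1).
Here k_2−k_1 = -0.08900 d⁻¹ and 1 − D₀(k_2−k_1)/(k_1 L₀) = 1 − 3.60×-0.08900/(0.430×13.0) = 1.057, so
t_c = ln(0.7930 × 1.057) / -0.08900 = -0.1762 / -0.08900 = 1.979 d.
L(t_c) = L₀ e^(−k_1 t_c) = 13.0 × 0.4269 = 5.550 mg/L, and at the critical point k_2 D_c = k_1 L, so D_c = (0.430/0.341) × 5.550 = 6.999 mg/L.
x_c = v t_c = 0.252 m/s × 1.979 d × 86400 s/d = 43100 m ≈ 43.1 km.

t_c ≈ 1.98 d; D_c ≈ 7.00 mg/L; x_c ≈ 43.1 km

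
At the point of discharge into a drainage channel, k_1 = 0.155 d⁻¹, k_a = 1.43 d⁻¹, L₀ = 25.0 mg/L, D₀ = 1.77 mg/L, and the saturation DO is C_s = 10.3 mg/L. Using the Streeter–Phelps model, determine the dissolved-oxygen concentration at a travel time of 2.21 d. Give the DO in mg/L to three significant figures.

k_1 L₀/(k_a−k_1) = 0.155×25.0/(1.43−0.155) = 3.875/1.275 = 3.039 mg/L.
e^(−k_1 t) = e^(−0.155×2.210) = 0.7100; e^(−k_a t) = e^(−1.43×2.210) = 0.04241.
D = 3.039 × (0.7100 − 0.04241) + 1.77 × 0.04241 = 2.029 + 0.07507 = 2.104 mg/L.
DO = C_s − D = 10.3 − 2.104 = 8.196 mg/L.

DO ≈ 8.20 mg/L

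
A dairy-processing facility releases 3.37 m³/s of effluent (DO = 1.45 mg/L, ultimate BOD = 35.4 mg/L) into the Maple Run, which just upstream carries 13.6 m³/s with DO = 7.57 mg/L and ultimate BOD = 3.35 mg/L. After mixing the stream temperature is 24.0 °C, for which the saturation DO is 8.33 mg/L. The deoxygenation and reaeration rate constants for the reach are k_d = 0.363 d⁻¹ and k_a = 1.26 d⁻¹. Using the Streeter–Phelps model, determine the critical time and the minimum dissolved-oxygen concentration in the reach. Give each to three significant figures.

Mixed DO = (13.6×7.57 + 3.37×1.45)/(13.6+3.37) = 107.8/16.97 = 6.355 mg/L.
Mixed L₀ = (13.6×3.35 + 3.37×35.4)/(16.97) = 164.9/16.97 = 9.715 mg/L.
Initial deficit D₀ = C_s − DO₀ = 8.33 − 6.355 = 1.975 mg/L.
t_c = (1/0.8970) ln[(1.26/0.363)(1 − 1.975×0.8970/(0.363×9.715))] = 1.115 × ln(1.727) = 0.6091 d.
D_c = (0.363/1.26) × 9.715 × e^(−0.363×0.6091) = 0.2881 × 9.715 × 0.8016 = 2.244 mg/L.
Minimum DO = 8.33 − 2.244 = 6.086 mg/L.

t_c ≈ 0.609 d; minimum DO ≈ 6.09 mg/L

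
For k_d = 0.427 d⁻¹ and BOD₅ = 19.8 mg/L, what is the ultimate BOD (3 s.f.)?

BOD₅ = L₀(1 − e^(−5k_d)) ⇒ L₀ = BOD₅ / (1 − e^(−5×0.427))
= 19.8 / (1 − 0.1182) = 19.8 / 0.8818 = 22.46 mg/L.

L₀ ≈ 22.5 mg/L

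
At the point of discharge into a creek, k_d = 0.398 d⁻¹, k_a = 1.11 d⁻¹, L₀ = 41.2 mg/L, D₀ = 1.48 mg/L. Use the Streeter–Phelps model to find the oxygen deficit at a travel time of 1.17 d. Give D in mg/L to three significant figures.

k_d L₀/(k_a−k_d) = 0.398×41.2/(1.11−0.398) = 16.40/0.7120 = 23.03 mg/L.
e^(−k_d t) = e^(−0.398×1.170) = 0.6277; e^(−k_a t) = e^(−1.11×1.170) = 0.2729.
D = 23.03 × (0.6277 − 0.2729) + 1.48 × 0.2729 = 8.172 + 0.4039 = 8.576 mg/L.

D ≈ 8.58 mg/L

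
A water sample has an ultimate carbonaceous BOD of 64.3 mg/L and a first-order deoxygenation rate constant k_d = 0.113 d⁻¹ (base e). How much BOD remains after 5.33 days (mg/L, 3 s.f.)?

L ≈ 35.2 mg/L

L_t = L₀ e^(−k_d t) = 64.3 × e^(−0.113×5.33) = 64.3 × 0.5476 = 35.21 mg/L.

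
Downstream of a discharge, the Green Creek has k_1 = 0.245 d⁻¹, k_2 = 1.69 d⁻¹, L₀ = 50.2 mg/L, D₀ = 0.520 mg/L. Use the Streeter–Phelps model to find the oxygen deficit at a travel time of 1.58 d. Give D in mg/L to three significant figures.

D ≈ 5.23 mg/L

k_1 L₀/(k_2−k_1) = 0.245×50.2/(1.69−0.245) = 12.30/1.445 = 8.511 mg/L.
e^(−k_1 t) = e^(−0.245×1.580) = 0.6790; e^(−k_2 t) = e^(−1.69×1.580) = 0.06924.
D = 8.511 × (0.6790 − 0.06924) + 0.520 × 0.06924 = 5.190 + 0.03600 = 5.226 mg/L.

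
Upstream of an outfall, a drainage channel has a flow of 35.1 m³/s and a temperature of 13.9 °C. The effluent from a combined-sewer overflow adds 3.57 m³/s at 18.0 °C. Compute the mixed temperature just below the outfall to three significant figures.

14.3 °C

Flow-weighted mixing: C = (Q_r C_r + Q_w C_w)/(Q_r + Q_w)
= (35.1×13.9 + 3.57×18.0)/(35.1 + 3.57) = 552.2/38.67 = 14.28 °C.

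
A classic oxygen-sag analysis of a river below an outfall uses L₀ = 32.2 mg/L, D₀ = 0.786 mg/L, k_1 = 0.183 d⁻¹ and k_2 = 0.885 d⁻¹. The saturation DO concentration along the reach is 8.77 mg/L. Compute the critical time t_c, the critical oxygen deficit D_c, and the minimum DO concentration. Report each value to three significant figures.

t_c = [1/(k_2−k_1)] ln[(k_2/k_1)(1 − D₀(k_2−k_1)/(k_1 L₀))]
= [1/(0.885−0.183)] ln[(0.885/0.183)(1 − 0.786×0.7020/(0.183×32.2))]
= (1/0.7020) ln[4.836 × 0.9064] = 1.425 × ln(4.383) = 1.425 × 1.478 = 2.105 d.
D_c = (k_1/k_2) L₀ e^(−k_1 t_c) = (0.183/0.885) × 32.2 × e^(−0.183×2.105) = 0.2068 × 32.2 × 0.6803 = 4.530 mg/L.
Minimum DO = C_s − D_c = 8.77 − 4.530 = 4.240 mg/L.

t_c ≈ 2.11 d; D_c ≈ 4.53 mg/L; min DO ≈ 4.24 mg/L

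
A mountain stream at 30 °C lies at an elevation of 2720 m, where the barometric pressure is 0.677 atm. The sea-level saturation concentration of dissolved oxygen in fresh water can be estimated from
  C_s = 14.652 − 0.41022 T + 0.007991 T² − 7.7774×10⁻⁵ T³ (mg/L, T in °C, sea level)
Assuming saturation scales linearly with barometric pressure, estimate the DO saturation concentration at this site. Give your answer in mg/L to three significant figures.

C_s ≈ 5.04 mg/L

At sea level: C_s = 14.652 − 0.41022×30 + 0.007991×30² − 7.7774×10⁻⁵×30³ = 7.437 mg/L.
Pressure correction: C_s' = 7.437 × 0.677 = 5.035 mg/L.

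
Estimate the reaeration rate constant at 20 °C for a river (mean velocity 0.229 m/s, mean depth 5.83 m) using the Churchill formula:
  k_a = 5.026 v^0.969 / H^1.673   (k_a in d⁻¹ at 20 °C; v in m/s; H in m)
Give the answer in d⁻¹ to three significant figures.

k_a ≈ 0.0631 d⁻¹

k_a = 5.026 × 0.229^0.969 / 5.83^1.673 = 5.026 × 0.2397 / 19.10 = 0.06309 d⁻¹.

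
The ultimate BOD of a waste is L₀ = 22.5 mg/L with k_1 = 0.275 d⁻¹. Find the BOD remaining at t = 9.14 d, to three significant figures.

L ≈ 1.82 mg/L

L_t = L₀ e^(−k_1 t) = 22.5 × e^(−0.275×9.14) = 22.5 × 0.08098 = 1.822 mg/L.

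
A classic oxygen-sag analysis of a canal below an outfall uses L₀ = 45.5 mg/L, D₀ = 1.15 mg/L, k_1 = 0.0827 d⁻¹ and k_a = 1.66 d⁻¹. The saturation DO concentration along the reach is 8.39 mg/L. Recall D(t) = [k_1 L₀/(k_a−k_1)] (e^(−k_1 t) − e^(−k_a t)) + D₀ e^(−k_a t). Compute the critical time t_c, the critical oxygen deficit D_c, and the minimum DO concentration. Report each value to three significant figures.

t_c ≈ 1.48 d; D_c ≈ 2.00 mg/L; min DO ≈ 6.39 mg/L

t_c = [1/(k_a−k_1)] ln[(k_a/k_1)(1 − D₀(k_a−k_1)/(k_1 L₀))]
= [1/(1.66−0.0827)] ln[(1.66/0.0827)(1 − 1.15×1.577/(0.0827×45.5))]
= (1/1.577) ln[20.07 × 0.5179] = 0.6340 × ln(10.40) = 0.6340 × 2.341 = 1.484 d.
L(t_c) = L₀ e^(−k_1 t_c) = 45.5 × 0.8845 = 40.24 mg/L, and at the critical point k_a D_c = k_1 L, so D_c = (0.0827/1.66) × 40.24 = 2.005 mg/L.
Minimum DO = C_s − D_c = 8.39 − 2.005 = 6.385 mg/L.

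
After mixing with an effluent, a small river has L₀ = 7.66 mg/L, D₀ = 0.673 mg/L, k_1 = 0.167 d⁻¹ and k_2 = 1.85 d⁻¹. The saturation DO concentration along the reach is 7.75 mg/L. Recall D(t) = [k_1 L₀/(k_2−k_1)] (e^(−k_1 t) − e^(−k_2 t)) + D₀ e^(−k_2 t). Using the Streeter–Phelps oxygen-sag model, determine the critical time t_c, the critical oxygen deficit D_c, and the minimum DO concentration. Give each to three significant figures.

At the critical point dD/dt = 0, so k_1 L₀ e^(−k_1 t) = k_2 D. Substituting D(t) from the Streeter–Phelps equation and solving for t gives
t_c = ln[(k_2/k_1)(1 − D₀(k_2−k_1)/(k_1 L₀))] / (k_2−k_1).
Here k_2−k_1 = 1.683 d⁻¹ and 1 − D₀(k_2−k_1)/(k_1 L₀) = 1 − 0.673×1.683/(0.167×7.66) = 0.1146, so
t_c = ln(11.08 × 0.1146) / 1.683 = 0.2384 / 1.683 = 0.1416 d.
L(t_c) = L₀ e^(−k_1 t_c) = 7.66 × 0.9766 = 7.481 mg/L, and at the critical point k_2 D_c = k_1 L, so D_c = (0.167/1.85) × 7.481 = 0.6753 mg/L.
Minimum DO = C_s − D_c = 7.75 − 0.6753 = 7.075 mg/L.

t_c ≈ 0.142 d; D_c ≈ 0.675 mg/L; min DO ≈ 7.07 mg/L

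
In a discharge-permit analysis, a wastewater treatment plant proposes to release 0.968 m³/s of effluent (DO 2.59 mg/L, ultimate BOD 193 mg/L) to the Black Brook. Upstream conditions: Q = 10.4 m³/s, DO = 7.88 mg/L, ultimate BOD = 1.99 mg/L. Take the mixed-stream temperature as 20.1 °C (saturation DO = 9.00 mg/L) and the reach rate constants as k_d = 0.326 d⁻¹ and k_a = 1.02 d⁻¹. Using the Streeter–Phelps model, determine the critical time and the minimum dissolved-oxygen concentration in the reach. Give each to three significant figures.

t_c ≈ 1.35 d; minimum DO ≈ 5.25 mg/L

Mixed DO = (10.4×7.88 + 0.968×2.59)/(10.4+0.968) = 84.46/11.37 = 7.430 mg/L.
Mixed L₀ = (10.4×1.99 + 0.968×193)/(11.37) = 207.5/11.37 = 18.25 mg/L.
Initial deficit D₀ = C_s − DO₀ = 9.00 − 7.430 = 1.570 mg/L.
t_c = (1/0.6940) ln[(1.02/0.326)(1 − 1.570×0.6940/(0.326×18.25))] = 1.441 × ln(2.556) = 1.352 d.
D_c = (0.326/1.02) × 18.25 × e^(−0.326×1.352) = 0.3196 × 18.25 × 0.6435 = 3.755 mg/L.
Minimum DO = 9.00 − 3.755 = 5.245 mg/L.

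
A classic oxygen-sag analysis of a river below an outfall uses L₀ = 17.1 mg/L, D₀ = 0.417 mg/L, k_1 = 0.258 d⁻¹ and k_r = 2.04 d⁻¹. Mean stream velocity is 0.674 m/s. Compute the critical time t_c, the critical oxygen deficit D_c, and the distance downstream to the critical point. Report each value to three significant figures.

At the critical point dD/dt = 0, so k_1 L₀ e^(−k_1 t) = k_r D. Substituting D(t) from the Streeter–Phelps equation and solving for t gives
t_c = ln[(k_r/k_1)(1 − D₀(k_r−k_1)/(k_1 L₀))] / (k_r−k_1).
Here k_r−k_1 = 1.782 d⁻¹ and 1 − D₀(k_r−k_1)/(k_1 L₀) = 1 − 0.417×1.782/(0.258×17.1) = 0.8316, so
t_c = ln(7.907 × 0.8316) / 1.782 = 1.883 / 1.782 = 1.057 d.
L(t_c) = L₀ e^(−k_1 t_c) = 17.1 × 0.7613 = 13.02 mg/L, and at the critical point k_r D_c = k_1 L, so D_c = (0.258/2.04) × 13.02 = 1.647 mg/L.
x_c = v t_c = 0.674 m/s × 1.057 d × 86400 s/d = 61540 m ≈ 61.5 km.

t_c ≈ 1.06 d; D_c ≈ 1.65 mg/L; x_c ≈ 61.5 km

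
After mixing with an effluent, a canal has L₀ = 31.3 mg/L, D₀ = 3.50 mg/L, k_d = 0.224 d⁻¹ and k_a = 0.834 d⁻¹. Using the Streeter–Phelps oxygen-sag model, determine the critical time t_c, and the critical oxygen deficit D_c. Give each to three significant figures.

t_c = [1/(k_a−k_d)] ln[(k_a/k_d)(1 − D₀(k_a−k_d)/(k_d L₀))]
= [1/(0.834−0.224)] ln[(0.834/0.224)(1 − 3.50×0.6100/(0.224×31.3))]
= (1/0.6100) ln[3.723 × 0.6955] = 1.639 × ln(2.589) = 1.639 × 0.9514 = 1.560 d.
L(t_c) = L₀ e^(−k_d t_c) = 31.3 × 0.7051 = 22.07 mg/L, and at the critical point k_a D_c = k_d L, so D_c = (0.224/0.834) × 22.07 = 5.928 mg/L.

t_c ≈ 1.56 d; D_c ≈ 5.93 mg/L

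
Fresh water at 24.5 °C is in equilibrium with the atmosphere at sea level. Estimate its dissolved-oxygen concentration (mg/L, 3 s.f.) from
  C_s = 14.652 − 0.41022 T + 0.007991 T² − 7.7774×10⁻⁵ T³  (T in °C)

C_s = 14.652 − 0.41022×24.5 + 0.007991×24.5² − 7.7774×10⁻⁵×24.5³ = 8.254 mg/L.

C_s ≈ 8.25 mg/L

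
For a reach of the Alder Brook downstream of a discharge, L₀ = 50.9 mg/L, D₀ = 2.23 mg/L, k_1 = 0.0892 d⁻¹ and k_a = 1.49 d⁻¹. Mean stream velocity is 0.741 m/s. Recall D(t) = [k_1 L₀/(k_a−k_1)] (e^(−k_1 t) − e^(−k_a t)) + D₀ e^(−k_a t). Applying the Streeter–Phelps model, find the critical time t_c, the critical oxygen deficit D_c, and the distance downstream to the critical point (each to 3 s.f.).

t_c ≈ 1.18 d; D_c ≈ 2.74 mg/L; x_c ≈ 75.5 km

At the critical point dD/dt = 0, so k_1 L₀ e^(−k_1 t) = k_a D. Substituting D(t) from the Streeter–Phelps equation and solving for t gives
t_c = ln[(k_a/k_1)(1 − D₀(k_a−k_1)/(k_1 L₀))] / (k_a−k_1).
Here k_a−k_1 = 1.401 d⁻¹ and 1 − D₀(k_a−k_1)/(k_1 L₀) = 1 − 2.23×1.401/(0.0892×50.9) = 0.3120, so
t_c = ln(16.70 × 0.3120) / 1.401 = 1.651 / 1.401 = 1.179 d.
L(t_c) = L₀ e^(−k_1 t_c) = 50.9 × 0.9002 = 45.82 mg/L, and at the critical point k_a D_c = k_1 L, so D_c = (0.0892/1.49) × 45.82 = 2.743 mg/L.
x_c = v t_c = 0.741 m/s × 1.179 d × 86400 s/d = 75450 m ≈ 75.5 km.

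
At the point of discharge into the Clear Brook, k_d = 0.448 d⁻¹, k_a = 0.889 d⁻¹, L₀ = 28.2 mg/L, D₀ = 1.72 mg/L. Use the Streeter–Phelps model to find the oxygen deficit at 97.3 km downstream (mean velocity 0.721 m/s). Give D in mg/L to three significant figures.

Travel time t = x/v = 97.3 km / (0.721 m/s) = 97300 m / 0.721 m/s = 135000 s = 1.562 d.
k_d L₀/(k_a−k_d) = 0.448×28.2/(0.889−0.448) = 12.63/0.4410 = 28.65 mg/L.
e^(−k_d t) = e^(−0.448×1.562) = 0.4967; e^(−k_a t) = e^(−0.889×1.562) = 0.2494.
D = 28.65 × (0.4967 − 0.2494) + 1.72 × 0.2494 = 7.084 + 0.4290 = 7.513 mg/L.

D ≈ 7.51 mg/L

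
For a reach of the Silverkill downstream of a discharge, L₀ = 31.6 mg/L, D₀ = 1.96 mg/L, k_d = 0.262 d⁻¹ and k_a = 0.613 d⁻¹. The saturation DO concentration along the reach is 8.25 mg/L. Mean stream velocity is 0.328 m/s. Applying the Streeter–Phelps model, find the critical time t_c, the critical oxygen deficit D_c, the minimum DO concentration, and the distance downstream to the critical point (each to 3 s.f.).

t_c ≈ 2.17 d; D_c ≈ 7.64 mg/L; min DO ≈ 0.610 mg/L; x_c ≈ 61.6 km

At the critical point dD/dt = 0, so k_d L₀ e^(−k_d t) = k_a D. Substituting D(t) from the Streeter–Phelps equation and solving for t gives
t_c = ln[(k_a/k_d)(1 − D₀(k_a−k_d)/(k_d L₀))] / (k_a−k_d).
Here k_a−k_d = 0.3510 d⁻¹ and 1 − D₀(k_a−k_d)/(k_d L₀) = 1 − 1.96×0.3510/(0.262×31.6) = 0.9169, so
t_c = ln(2.340 × 0.9169) / 0.3510 = 0.7633 / 0.3510 = 2.175 d.
D_c = (k_d/k_a) L₀ e^(−k_d t_c) = (0.262/0.613) × 31.6 × e^(−0.262×2.175) = 0.4274 × 31.6 × 0.5657 = 7.640 mg/L.
Minimum DO = C_s − D_c = 8.25 − 7.640 = 0.6100 mg/L.
x_c = v t_c = 0.328 m/s × 2.175 d × 86400 s/d = 61630 m ≈ 61.6 km.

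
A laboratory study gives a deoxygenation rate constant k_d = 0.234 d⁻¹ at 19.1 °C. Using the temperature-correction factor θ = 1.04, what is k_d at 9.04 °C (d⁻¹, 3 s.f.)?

k_d ≈ 0.158 d⁻¹

k_d(T₂) = k_d(T₁) · θ^(T₂−T₁) = 0.234 × 1.04^(9.04−19.1)
= 0.234 × 1.04^-10.1 = 0.234 × 0.6740 = 0.1577 d⁻¹.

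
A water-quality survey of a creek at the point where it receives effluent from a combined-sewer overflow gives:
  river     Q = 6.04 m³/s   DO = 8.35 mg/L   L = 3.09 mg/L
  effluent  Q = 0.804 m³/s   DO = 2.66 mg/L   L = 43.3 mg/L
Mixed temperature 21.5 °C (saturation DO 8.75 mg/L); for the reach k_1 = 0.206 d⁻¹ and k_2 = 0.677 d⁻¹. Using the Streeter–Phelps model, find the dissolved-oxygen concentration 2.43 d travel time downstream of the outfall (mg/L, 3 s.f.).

Mixed DO = (6.04×8.35 + 0.804×2.66)/(6.04+0.804) = 52.57/6.844 = 7.682 mg/L.
Mixed L₀ = (6.04×3.09 + 0.804×43.3)/(6.844) = 53.48/6.844 = 7.814 mg/L.
Initial deficit D₀ = C_s − DO₀ = 8.75 − 7.682 = 1.068 mg/L.
D(2.43) = [0.206×7.814/(0.677−0.206)](e^(−0.206×2.43) − e^(−0.677×2.43)) + 1.068 e^(−0.677×2.43)
= 3.417 × (0.6062 − 0.1930) + 1.068 × 0.1930 = 1.618 mg/L.
DO = 8.75 − 1.618 = 7.132 mg/L.

DO ≈ 7.13 mg/L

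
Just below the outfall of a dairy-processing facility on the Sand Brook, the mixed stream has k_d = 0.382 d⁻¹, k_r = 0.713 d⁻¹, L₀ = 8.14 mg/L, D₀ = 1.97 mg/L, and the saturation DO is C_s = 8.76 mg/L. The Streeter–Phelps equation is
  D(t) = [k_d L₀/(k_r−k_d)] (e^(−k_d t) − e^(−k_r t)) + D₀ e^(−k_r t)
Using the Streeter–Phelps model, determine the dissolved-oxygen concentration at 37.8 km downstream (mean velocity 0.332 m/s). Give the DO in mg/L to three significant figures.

DO ≈ 5.98 mg/L

Travel time t = x/v = 37.8 km / (0.332 m/s) = 37800 m / 0.332 m/s = 113900 s = 1.318 d.
k_d L₀/(k_r−k_d) = 0.382×8.14/(0.713−0.382) = 3.109/0.3310 = 9.394 mg/L.
e^(−k_d t) = e^(−0.382×1.318) = 0.6045; e^(−k_r t) = e^(−0.713×1.318) = 0.3908.
D = 9.394 × (0.6045 − 0.3908) + 1.97 × 0.3908 = 2.007 + 0.7699 = 2.777 mg/L.
DO = C_s − D = 8.76 − 2.777 = 5.983 mg/L.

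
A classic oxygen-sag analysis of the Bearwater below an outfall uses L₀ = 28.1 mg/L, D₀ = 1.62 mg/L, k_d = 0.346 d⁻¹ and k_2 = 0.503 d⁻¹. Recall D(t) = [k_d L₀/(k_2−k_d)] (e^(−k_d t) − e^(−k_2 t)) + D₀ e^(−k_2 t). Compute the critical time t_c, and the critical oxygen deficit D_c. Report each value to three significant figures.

t_c ≈ 2.21 d; D_c ≈ 8.98 mg/L

At the critical point dD/dt = 0, so k_d L₀ e^(−k_d t) = k_2 D. Substituting D(t) from the Streeter–Phelps equation and solving for t gives
t_c = ln[(k_2/k_d)(1 − D₀(k_2−k_d)/(k_d L₀))] / (k_2−k_d).
Here k_2−k_d = 0.1570 d⁻¹ and 1 − D₀(k_2−k_d)/(k_d L₀) = 1 − 1.62×0.1570/(0.346×28.1) = 0.9738, so
t_c = ln(1.454 × 0.9738) / 0.1570 = 0.3476 / 0.1570 = 2.214 d.
D_c = (k_d/k_2) L₀ e^(−k_d t_c) = (0.346/0.503) × 28.1 × e^(−0.346×2.214) = 0.6879 × 28.1 × 0.4648 = 8.984 mg/L.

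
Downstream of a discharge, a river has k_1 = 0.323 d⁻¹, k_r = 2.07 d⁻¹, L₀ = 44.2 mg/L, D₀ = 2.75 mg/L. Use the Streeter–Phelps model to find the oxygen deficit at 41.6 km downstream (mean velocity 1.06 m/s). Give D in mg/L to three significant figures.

Travel time t = x/v = 41.6 km / (1.06 m/s) = 41600 m / 1.06 m/s = 39250 s = 0.4542 d.
k_1 L₀/(k_r−k_1) = 0.323×44.2/(2.07−0.323) = 14.28/1.747 = 8.172 mg/L.
e^(−k_1 t) = e^(−0.323×0.4542) = 0.8635; e^(−k_r t) = e^(−2.07×0.4542) = 0.3905.
D = 8.172 × (0.8635 − 0.3905) + 2.75 × 0.3905 = 3.865 + 1.074 = 4.939 mg/L.

D ≈ 4.94 mg/L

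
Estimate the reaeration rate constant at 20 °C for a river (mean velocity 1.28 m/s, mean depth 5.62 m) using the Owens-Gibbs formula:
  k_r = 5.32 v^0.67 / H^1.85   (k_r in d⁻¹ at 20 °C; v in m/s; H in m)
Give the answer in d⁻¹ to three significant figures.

k_r = 5.32 × 1.28^0.67 / 5.62^1.85 = 5.32 × 1.180 / 24.38 = 0.2575 d⁻¹.

k_r ≈ 0.257 d⁻¹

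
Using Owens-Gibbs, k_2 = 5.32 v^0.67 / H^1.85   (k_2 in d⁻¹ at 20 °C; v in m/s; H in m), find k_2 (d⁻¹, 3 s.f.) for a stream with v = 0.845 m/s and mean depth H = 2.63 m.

k_2 ≈ 0.794 d⁻¹

k_2 = 5.32 × 0.845^0.67 / 2.63^1.85 = 5.32 × 0.8933 / 5.983 = 0.7943 d⁻¹.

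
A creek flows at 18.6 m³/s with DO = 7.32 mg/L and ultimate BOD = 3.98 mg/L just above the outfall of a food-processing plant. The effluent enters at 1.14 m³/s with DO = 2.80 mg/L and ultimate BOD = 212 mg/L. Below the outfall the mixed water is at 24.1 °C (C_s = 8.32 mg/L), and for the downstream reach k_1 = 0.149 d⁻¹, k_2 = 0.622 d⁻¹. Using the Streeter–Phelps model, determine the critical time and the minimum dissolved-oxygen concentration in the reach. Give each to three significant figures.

Mixed DO = (18.6×7.32 + 1.14×2.80)/(18.6+1.14) = 139.3/19.74 = 7.059 mg/L.
Mixed L₀ = (18.6×3.98 + 1.14×212)/(19.74) = 315.7/19.74 = 15.99 mg/L.
Initial deficit D₀ = C_s − DO₀ = 8.32 − 7.059 = 1.261 mg/L.
t_c = (1/0.4730) ln[(0.622/0.149)(1 − 1.261×0.4730/(0.149×15.99))] = 2.114 × ln(3.130) = 2.412 d.
D_c = (0.149/0.622) × 15.99 × e^(−0.149×2.412) = 0.2395 × 15.99 × 0.6981 = 2.675 mg/L.
Minimum DO = 8.32 − 2.675 = 5.645 mg/L.

t_c ≈ 2.41 d; minimum DO ≈ 5.65 mg/L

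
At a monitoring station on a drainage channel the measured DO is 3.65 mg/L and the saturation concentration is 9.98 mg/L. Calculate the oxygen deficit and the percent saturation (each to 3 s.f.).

D = C_s − C = 9.98 − 3.65 = 6.33 mg/L.
% saturation = 3.65/9.98 × 100 = 36.6 %.

D ≈ 6.33 mg/L; 36.6 % saturation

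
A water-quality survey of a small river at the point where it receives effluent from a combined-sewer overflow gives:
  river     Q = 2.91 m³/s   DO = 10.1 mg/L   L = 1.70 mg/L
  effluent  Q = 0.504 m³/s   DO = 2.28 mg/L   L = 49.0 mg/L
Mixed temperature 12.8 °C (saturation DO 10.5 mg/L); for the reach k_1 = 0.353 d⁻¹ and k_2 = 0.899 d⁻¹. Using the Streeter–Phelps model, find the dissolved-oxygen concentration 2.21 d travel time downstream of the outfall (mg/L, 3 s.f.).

Mixed DO = (2.91×10.1 + 0.504×2.28)/(2.91+0.504) = 30.54/3.414 = 8.946 mg/L.
Mixed L₀ = (2.91×1.70 + 0.504×49.0)/(3.414) = 29.64/3.414 = 8.683 mg/L.
Initial deficit D₀ = C_s − DO₀ = 10.5 − 8.946 = 1.554 mg/L.
D(2.21) = [0.353×8.683/(0.899−0.353)](e^(−0.353×2.21) − e^(−0.899×2.21)) + 1.554 e^(−0.899×2.21)
= 5.614 × (0.4583 − 0.1371) + 1.554 × 0.1371 = 2.016 mg/L.
DO = 10.5 − 2.016 = 8.484 mg/L.

DO ≈ 8.48 mg/L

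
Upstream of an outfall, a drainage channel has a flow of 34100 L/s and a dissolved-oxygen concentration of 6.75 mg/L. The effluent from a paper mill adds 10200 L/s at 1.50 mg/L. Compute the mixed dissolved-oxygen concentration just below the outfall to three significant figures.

5.54 mg/L

Flow-weighted mixing: C = (Q_r C_r + Q_w C_w)/(Q_r + Q_w)
= (34100×6.75 + 10200×1.50)/(34100 + 10200) = 245500/44300 = 5.541 mg/L.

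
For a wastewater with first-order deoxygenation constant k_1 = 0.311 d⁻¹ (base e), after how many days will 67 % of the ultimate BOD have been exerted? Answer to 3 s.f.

t ≈ 3.56 d

y/L₀ = 1 − e^(−k_1 t) = 0.67 ⇒ e^(−k_1 t) = 0.330
t = −ln(0.330) / 0.311 = 1.109 / 0.311 = 3.565 d.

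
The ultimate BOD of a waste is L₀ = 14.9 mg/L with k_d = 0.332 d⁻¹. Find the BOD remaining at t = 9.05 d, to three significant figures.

L ≈ 0.738 mg/L

L_t = L₀ e^(−k_d t) = 14.9 × e^(−0.332×9.05) = 14.9 × 0.04956 = 0.7384 mg/L.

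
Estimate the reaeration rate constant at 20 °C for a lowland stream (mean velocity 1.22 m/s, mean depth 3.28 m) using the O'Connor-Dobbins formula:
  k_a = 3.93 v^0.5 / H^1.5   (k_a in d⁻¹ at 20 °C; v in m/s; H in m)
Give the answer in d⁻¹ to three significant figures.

k_a = 3.93 × 1.22^0.5 / 3.28^1.5 = 3.93 × 1.105 / 5.940 = 0.7307 d⁻¹.

k_a ≈ 0.731 d⁻¹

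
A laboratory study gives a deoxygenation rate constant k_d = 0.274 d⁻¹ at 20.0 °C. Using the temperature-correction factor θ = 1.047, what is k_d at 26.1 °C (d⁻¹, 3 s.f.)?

k_d(T₂) = k_d(T₁) · θ^(T₂−T₁) = 0.274 × 1.047^(26.1−20.0)
= 0.274 × 1.047^6.10 = 0.274 × 1.323 = 0.3626 d⁻¹.

k_d ≈ 0.363 d⁻¹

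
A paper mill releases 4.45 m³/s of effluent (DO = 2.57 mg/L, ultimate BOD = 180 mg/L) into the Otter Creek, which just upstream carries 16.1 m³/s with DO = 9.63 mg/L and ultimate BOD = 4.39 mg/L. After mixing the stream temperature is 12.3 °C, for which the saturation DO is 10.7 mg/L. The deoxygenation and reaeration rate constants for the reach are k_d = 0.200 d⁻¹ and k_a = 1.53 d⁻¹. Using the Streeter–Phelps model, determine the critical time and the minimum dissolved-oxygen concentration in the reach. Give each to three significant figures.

Mixed DO = (16.1×9.63 + 4.45×2.57)/(16.1+4.45) = 166.5/20.55 = 8.101 mg/L.
Mixed L₀ = (16.1×4.39 + 4.45×180)/(20.55) = 871.7/20.55 = 42.42 mg/L.
Initial deficit D₀ = C_s − DO₀ = 10.7 − 8.101 = 2.599 mg/L.
t_c = (1/1.330) ln[(1.53/0.200)(1 − 2.599×1.330/(0.200×42.42))] = 0.7519 × ln(4.533) = 1.136 d.
D_c = (0.200/1.53) × 42.42 × e^(−0.200×1.136) = 0.1307 × 42.42 × 0.7967 = 4.417 mg/L.
Minimum DO = 10.7 − 4.417 = 6.283 mg/L.

t_c ≈ 1.14 d; minimum DO ≈ 6.28 mg/L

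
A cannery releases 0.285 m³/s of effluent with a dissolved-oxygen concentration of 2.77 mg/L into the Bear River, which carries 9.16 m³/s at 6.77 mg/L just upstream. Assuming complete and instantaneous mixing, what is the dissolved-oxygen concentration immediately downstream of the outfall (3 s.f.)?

Flow-weighted mixing: C = (Q_r C_r + Q_w C_w)/(Q_r + Q_w)
= (9.16×6.77 + 0.285×2.77)/(9.16 + 0.285) = 62.80/9.445 = 6.649 mg/L.

6.65 mg/L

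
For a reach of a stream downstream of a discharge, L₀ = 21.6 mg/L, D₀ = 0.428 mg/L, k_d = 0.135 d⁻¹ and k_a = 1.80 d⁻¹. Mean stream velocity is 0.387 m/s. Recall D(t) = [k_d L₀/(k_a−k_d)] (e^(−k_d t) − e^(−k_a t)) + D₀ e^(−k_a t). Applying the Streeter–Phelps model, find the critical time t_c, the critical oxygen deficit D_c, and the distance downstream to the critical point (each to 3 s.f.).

t_c ≈ 1.39 d; D_c ≈ 1.34 mg/L; x_c ≈ 46.4 km

t_c = [1/(k_a−k_d)] ln[(k_a/k_d)(1 − D₀(k_a−k_d)/(k_d L₀))]
= [1/(1.80−0.135)] ln[(1.80/0.135)(1 − 0.428×1.665/(0.135×21.6))]
= (1/1.665) ln[13.33 × 0.7556] = 0.6006 × ln(10.07) = 0.6006 × 2.310 = 1.387 d.
L(t_c) = L₀ e^(−k_d t_c) = 21.6 × 0.8292 = 17.91 mg/L, and at the critical point k_a D_c = k_d L, so D_c = (0.135/1.80) × 17.91 = 1.343 mg/L.
x_c = v t_c = 0.387 m/s × 1.387 d × 86400 s/d = 46390 m ≈ 46.4 km.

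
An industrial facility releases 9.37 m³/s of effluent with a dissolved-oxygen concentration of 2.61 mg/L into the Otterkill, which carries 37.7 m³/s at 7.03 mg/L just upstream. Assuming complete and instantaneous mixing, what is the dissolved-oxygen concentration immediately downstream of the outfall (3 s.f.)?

6.15 mg/L

Flow-weighted mixing: C = (Q_r C_r + Q_w C_w)/(Q_r + Q_w)
= (37.7×7.03 + 9.37×2.61)/(37.7 + 9.37) = 289.5/47.07 = 6.150 mg/L.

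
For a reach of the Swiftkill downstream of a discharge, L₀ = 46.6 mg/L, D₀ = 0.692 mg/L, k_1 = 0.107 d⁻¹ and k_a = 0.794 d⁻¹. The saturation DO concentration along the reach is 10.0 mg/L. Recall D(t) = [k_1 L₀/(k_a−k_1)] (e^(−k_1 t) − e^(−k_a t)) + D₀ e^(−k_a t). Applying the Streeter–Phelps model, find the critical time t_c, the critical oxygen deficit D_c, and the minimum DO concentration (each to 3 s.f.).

t_c ≈ 2.77 d; D_c ≈ 4.67 mg/L; min DO ≈ 5.33 mg/L

With k_a/k_1 = 7.421 and 1 − D₀(k_a−k_1)/(k_1 L₀) = 0.9047,
t_c = ln(7.421 × 0.9047) / (0.794 − 0.107) = ln(6.713) / 0.6870 = 1.904/0.6870 = 2.772 d.
L(t_c) = L₀ e^(−k_1 t_c) = 46.6 × 0.7434 = 34.64 mg/L, and at the critical point k_a D_c = k_1 L, so D_c = (0.107/0.794) × 34.64 = 4.668 mg/L.
Minimum DO = C_s − D_c = 10.0 − 4.668 = 5.332 mg/L.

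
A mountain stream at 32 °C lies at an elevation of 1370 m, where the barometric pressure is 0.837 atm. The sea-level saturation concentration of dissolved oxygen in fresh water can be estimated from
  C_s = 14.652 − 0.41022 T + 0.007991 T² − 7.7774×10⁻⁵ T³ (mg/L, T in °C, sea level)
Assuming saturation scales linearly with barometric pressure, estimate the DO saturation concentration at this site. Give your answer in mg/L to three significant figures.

At sea level: C_s = 14.652 − 0.41022×32 + 0.007991×32² − 7.7774×10⁻⁵×32³ = 7.159 mg/L.
Pressure correction: C_s' = 7.159 × 0.837 = 5.992 mg/L.

C_s ≈ 5.99 mg/L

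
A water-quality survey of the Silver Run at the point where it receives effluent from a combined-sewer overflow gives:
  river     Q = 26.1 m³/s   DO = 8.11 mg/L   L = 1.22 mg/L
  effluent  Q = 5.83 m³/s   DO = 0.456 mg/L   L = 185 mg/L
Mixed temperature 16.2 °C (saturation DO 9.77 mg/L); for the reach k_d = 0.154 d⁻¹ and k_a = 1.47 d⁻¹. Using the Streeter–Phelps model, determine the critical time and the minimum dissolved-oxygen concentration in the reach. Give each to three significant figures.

Mixed DO = (26.1×8.11 + 5.83×0.456)/(26.1+5.83) = 214.3/31.93 = 6.712 mg/L.
Mixed L₀ = (26.1×1.22 + 5.83×185)/(31.93) = 1110/31.93 = 34.78 mg/L.
Initial deficit D₀ = C_s − DO₀ = 9.77 − 6.712 = 3.058 mg/L.
t_c = (1/1.316) ln[(1.47/0.154)(1 − 3.058×1.316/(0.154×34.78))] = 0.7599 × ln(2.374) = 0.6569 d.
D_c = (0.154/1.47) × 34.78 × e^(−0.154×0.6569) = 0.1048 × 34.78 × 0.9038 = 3.293 mg/L.
Minimum DO = 9.77 − 3.293 = 6.477 mg/L.

t_c ≈ 0.657 d; minimum DO ≈ 6.48 mg/L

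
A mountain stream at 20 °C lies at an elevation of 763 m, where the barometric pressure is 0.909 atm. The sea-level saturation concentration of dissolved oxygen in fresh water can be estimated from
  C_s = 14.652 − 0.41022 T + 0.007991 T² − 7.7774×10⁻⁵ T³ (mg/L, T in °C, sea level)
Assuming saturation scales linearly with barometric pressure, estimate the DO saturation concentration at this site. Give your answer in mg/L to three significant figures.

C_s ≈ 8.20 mg/L

At sea level: C_s = 14.652 − 0.41022×20 + 0.007991×20² − 7.7774×10⁻⁵×20³ = 9.022 mg/L.
Pressure correction: C_s' = 9.022 × 0.909 = 8.201 mg/L.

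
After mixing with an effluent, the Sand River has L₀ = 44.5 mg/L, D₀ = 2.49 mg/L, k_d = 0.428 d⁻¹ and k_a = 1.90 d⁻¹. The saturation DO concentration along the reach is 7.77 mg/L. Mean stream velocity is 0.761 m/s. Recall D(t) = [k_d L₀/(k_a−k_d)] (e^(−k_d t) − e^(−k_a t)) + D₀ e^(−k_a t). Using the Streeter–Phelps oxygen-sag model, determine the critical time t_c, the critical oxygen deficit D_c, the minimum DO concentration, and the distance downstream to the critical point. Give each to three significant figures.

t_c ≈ 0.867 d; D_c ≈ 6.92 mg/L; min DO ≈ 0.854 mg/L; x_c ≈ 57.0 km

With k_a/k_d = 4.439 and 1 − D₀(k_a−k_d)/(k_d L₀) = 0.8076,
t_c = ln(4.439 × 0.8076) / (1.90 − 0.428) = ln(3.585) / 1.472 = 1.277/1.472 = 0.8674 d.
D_c = (k_d/k_a) L₀ e^(−k_d t_c) = (0.428/1.90) × 44.5 × e^(−0.428×0.8674) = 0.2253 × 44.5 × 0.6899 = 6.916 mg/L.
Minimum DO = C_s − D_c = 7.77 − 6.916 = 0.8544 mg/L.
x_c = v t_c = 0.761 m/s × 0.8674 d × 86400 s/d = 57030 m ≈ 57.0 km.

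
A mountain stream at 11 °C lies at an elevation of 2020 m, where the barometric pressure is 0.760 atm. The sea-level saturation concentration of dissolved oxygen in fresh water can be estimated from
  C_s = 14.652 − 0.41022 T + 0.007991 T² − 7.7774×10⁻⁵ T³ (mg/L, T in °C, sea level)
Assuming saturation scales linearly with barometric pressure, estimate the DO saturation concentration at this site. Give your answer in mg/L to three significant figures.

At sea level: C_s = 14.652 − 0.41022×11 + 0.007991×11² − 7.7774×10⁻⁵×11³ = 11.00 mg/L.
Pressure correction: C_s' = 11.00 × 0.760 = 8.362 mg/L.

C_s ≈ 8.36 mg/L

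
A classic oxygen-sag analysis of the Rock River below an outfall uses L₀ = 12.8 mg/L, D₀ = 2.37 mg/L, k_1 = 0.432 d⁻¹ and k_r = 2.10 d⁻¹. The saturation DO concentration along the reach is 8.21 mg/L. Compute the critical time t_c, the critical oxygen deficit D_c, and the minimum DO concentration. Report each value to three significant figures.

With k_r/k_1 = 4.861 and 1 − D₀(k_r−k_1)/(k_1 L₀) = 0.2851,
t_c = ln(4.861 × 0.2851) / (2.10 − 0.432) = ln(1.386) / 1.668 = 0.3263/1.668 = 0.1956 d.
L(t_c) = L₀ e^(−k_1 t_c) = 12.8 × 0.9190 = 11.76 mg/L, and at the critical point k_r D_c = k_1 L, so D_c = (0.432/2.10) × 11.76 = 2.420 mg/L.
Minimum DO = C_s − D_c = 8.21 − 2.420 = 5.790 mg/L.

t_c ≈ 0.196 d; D_c ≈ 2.42 mg/L; min DO ≈ 5.79 mg/L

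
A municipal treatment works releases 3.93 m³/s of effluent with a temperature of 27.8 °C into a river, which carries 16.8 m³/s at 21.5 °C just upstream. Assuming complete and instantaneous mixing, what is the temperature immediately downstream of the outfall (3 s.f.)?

22.7 °C

Flow-weighted mixing: C = (Q_r C_r + Q_w C_w)/(Q_r + Q_w)
= (16.8×21.5 + 3.93×27.8)/(16.8 + 3.93) = 470.5/20.73 = 22.69 °C.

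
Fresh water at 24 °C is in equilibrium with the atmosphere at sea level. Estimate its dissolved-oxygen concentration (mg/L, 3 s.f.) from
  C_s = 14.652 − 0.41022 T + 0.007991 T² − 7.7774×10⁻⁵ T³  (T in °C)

C_s = 14.652 − 0.41022×24 + 0.007991×24² − 7.7774×10⁻⁵×24³ = 8.334 mg/L.

C_s ≈ 8.33 mg/L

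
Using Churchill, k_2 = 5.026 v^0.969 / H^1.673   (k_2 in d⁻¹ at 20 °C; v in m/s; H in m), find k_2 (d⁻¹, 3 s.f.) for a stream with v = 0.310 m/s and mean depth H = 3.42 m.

k_2 = 5.026 × 0.310^0.969 / 3.42^1.673 = 5.026 × 0.3215 / 7.824 = 0.2065 d⁻¹.

k_2 ≈ 0.207 d⁻¹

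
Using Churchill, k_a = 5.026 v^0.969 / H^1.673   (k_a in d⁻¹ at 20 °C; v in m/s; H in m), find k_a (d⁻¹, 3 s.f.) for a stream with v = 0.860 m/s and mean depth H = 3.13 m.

k_a ≈ 0.644 d⁻¹

k_a = 5.026 × 0.860^0.969 / 3.13^1.673 = 5.026 × 0.8640 / 6.746 = 0.6437 d⁻¹.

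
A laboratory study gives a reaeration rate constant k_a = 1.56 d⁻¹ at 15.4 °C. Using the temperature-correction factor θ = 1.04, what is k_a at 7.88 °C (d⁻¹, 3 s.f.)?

k_a ≈ 1.16 d⁻¹

k_a(T₂) = k_a(T₁) · θ^(T₂−T₁) = 1.56 × 1.04^(7.88−15.4)
= 1.56 × 1.04^-7.52 = 1.56 × 0.7446 = 1.162 d⁻¹.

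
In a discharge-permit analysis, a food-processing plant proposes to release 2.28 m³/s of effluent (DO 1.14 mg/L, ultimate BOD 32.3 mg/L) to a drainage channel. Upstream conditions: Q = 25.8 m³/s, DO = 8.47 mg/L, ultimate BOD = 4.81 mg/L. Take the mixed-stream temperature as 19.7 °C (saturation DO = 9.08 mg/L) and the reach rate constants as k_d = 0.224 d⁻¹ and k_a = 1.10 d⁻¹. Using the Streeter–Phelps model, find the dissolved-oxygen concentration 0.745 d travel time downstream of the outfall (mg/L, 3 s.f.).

Mixed DO = (25.8×8.47 + 2.28×1.14)/(25.8+2.28) = 221.1/28.08 = 7.875 mg/L.
Mixed L₀ = (25.8×4.81 + 2.28×32.3)/(28.08) = 197.7/28.08 = 7.042 mg/L.
Initial deficit D₀ = C_s − DO₀ = 9.08 − 7.875 = 1.205 mg/L.
D(0.745) = [0.224×7.042/(1.10−0.224)](e^(−0.224×0.745) − e^(−1.10×0.745)) + 1.205 e^(−1.10×0.745)
= 1.801 × (0.8463 − 0.4407) + 1.205 × 0.4407 = 1.262 mg/L.
DO = 9.08 − 1.262 = 7.818 mg/L.

DO ≈ 7.82 mg/L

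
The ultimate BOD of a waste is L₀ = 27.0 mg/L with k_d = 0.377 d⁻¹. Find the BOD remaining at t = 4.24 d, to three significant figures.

L_t = L₀ e^(−k_d t) = 27.0 × e^(−0.377×4.24) = 27.0 × 0.2022 = 5.459 mg/L.

L ≈ 5.46 mg/L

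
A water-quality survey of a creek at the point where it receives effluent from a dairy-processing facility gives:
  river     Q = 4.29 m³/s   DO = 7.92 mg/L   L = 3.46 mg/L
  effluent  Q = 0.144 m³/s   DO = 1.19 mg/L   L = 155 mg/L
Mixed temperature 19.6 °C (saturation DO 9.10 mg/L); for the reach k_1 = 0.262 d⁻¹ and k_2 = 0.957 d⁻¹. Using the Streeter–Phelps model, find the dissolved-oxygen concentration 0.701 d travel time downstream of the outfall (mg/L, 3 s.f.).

Mixed DO = (4.29×7.92 + 0.144×1.19)/(4.29+0.144) = 34.15/4.434 = 7.701 mg/L.
Mixed L₀ = (4.29×3.46 + 0.144×155)/(4.434) = 37.16/4.434 = 8.381 mg/L.
Initial deficit D₀ = C_s − DO₀ = 9.10 − 7.701 = 1.399 mg/L.
D(0.701) = [0.262×8.381/(0.957−0.262)](e^(−0.262×0.701) − e^(−0.957×0.701)) + 1.399 e^(−0.957×0.701)
= 3.160 × (0.8322 − 0.5113) + 1.399 × 0.5113 = 1.729 mg/L.
DO = 9.10 − 1.729 = 7.371 mg/L.

DO ≈ 7.37 mg/L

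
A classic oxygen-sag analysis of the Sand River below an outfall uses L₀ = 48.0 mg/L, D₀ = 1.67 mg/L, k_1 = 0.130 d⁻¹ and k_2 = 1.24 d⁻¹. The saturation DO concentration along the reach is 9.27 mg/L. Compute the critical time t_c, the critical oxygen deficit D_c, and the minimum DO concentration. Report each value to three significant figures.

t_c ≈ 1.71 d; D_c ≈ 4.03 mg/L; min DO ≈ 5.24 mg/L

With k_2/k_1 = 9.538 and 1 − D₀(k_2−k_1)/(k_1 L₀) = 0.7029,
t_c = ln(9.538 × 0.7029) / (1.24 − 0.130) = ln(6.705) / 1.110 = 1.903/1.110 = 1.714 d.
L(t_c) = L₀ e^(−k_1 t_c) = 48.0 × 0.8002 = 38.41 mg/L, and at the critical point k_2 D_c = k_1 L, so D_c = (0.130/1.24) × 38.41 = 4.027 mg/L.
Minimum DO = C_s − D_c = 9.27 − 4.027 = 5.243 mg/L.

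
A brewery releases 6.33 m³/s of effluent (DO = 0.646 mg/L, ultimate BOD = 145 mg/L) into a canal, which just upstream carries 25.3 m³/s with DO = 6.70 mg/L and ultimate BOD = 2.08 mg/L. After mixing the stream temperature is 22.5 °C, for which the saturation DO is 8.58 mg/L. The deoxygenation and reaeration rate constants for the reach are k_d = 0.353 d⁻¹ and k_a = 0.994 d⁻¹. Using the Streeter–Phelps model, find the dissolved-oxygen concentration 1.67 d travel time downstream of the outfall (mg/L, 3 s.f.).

DO ≈ 1.83 mg/L

Mixed DO = (25.3×6.70 + 6.33×0.646)/(25.3+6.33) = 173.6/31.63 = 5.488 mg/L.
Mixed L₀ = (25.3×2.08 + 6.33×145)/(31.63) = 970.5/31.63 = 30.68 mg/L.
Initial deficit D₀ = C_s − DO₀ = 8.58 − 5.488 = 3.092 mg/L.
D(1.67) = [0.353×30.68/(0.994−0.353)](e^(−0.353×1.67) − e^(−0.994×1.67)) + 3.092 e^(−0.994×1.67)
= 16.90 × (0.5546 − 0.1901) + 3.092 × 0.1901 = 6.746 mg/L.
DO = 8.58 − 6.746 = 1.834 mg/L.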